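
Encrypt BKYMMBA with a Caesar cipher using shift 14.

B(1): 1+14=15 → P
K(10): 10+14=24 → Y
Y(24): 24+14=38≡12 → M
M(12): 12+14=26≡0 → A
M(12): 12+14=26≡0 → A
B(1): 1+14=15 → P
A(0): 0+14=14 → O

PYMAAPO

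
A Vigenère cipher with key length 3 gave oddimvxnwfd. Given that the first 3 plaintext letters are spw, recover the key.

woh

Subtract each crib letter from the matching ciphertext letter (mod 26):
o(14)−s(18)=-4≡22 → w
d(3)−p(15)=-12≡14 → o
d(3)−w(22)=-19≡7 → h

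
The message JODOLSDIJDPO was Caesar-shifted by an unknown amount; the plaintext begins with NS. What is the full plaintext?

From the crib: J(9)−N(13)=-4≡22, so the shift is 22.
Subtract 22 from each ciphertext letter:
J(9): 9−22=-13≡13 → N
O(14): 14−22=-8≡18 → S
D(3): 3−22=-19≡7 → H
O(14): 14−22=-8≡18 → S
L(11): 11−22=-11≡15 → P
S(18): 18−22=-4≡22 → W
D(3): 3−22=-19≡7 → H
I(8): 8−22=-14≡12 → M
J(9): 9−22=-13≡13 → N
D(3): 3−22=-19≡7 → H
P(15): 15−22=-7≡19 → T
O(14): 14−22=-8≡18 → S

NSHSPWHMNHTS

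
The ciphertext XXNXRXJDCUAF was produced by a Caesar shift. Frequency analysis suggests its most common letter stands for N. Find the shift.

10

The most frequent ciphertext letter is X (appears 4 times).
X is position 23; N is position 13.
Shift = 10.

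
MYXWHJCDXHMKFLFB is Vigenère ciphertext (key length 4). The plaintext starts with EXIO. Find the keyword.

IBPI

Subtract each crib letter from the matching ciphertext letter (mod 26):
M(12)−E(4)=8 → I
Y(24)−X(23)=1 → B
X(23)−I(8)=15 → P
W(22)−O(14)=8 → I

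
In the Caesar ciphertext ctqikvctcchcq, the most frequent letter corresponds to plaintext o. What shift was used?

The most frequent ciphertext letter is c (appears 5 times).
c is position 2; o is position 14.
Shift = -12≡14.

14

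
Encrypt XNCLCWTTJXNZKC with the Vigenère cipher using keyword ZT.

WGBEBPSMIQMSJV

Repeat the key across the message: ZTZTZTZTZTZTZT
X(23)+Z(25): 48≡22 → W
N(13)+T(19): 32≡6 → G
C(2)+Z(25): 27≡1 → B
L(11)+T(19): 30≡4 → E
C(2)+Z(25): 27≡1 → B
W(22)+T(19): 41≡15 → P
T(19)+Z(25): 44≡18 → S
T(19)+T(19): 38≡12 → M
J(9)+Z(25): 34≡8 → I
X(23)+T(19): 42≡16 → Q
N(13)+Z(25): 38≡12 → M
Z(25)+T(19): 44≡18 → S
K(10)+Z(25): 35≡9 → J
C(2)+T(19): 21 → V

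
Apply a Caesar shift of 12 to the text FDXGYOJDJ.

RPJSKAVPV

F(5): 5+12=17 → R
D(3): 3+12=15 → P
X(23): 23+12=35≡9 → J
G(6): 6+12=18 → S
Y(24): 24+12=36≡10 → K
O(14): 14+12=26≡0 → A
J(9): 9+12=21 → V
D(3): 3+12=15 → P
J(9): 9+12=21 → V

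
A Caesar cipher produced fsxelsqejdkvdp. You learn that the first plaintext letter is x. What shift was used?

8

From the crib: f(5)−x(23)=-18≡8, so the shift is 8.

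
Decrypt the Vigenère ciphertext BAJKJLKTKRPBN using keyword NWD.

OEGXNIXXHETYA

Repeat the key across the ciphertext: NWDNWDNWDNWDN
B(1)−N(13): -12≡14 → O
A(0)−W(22): -22≡4 → E
J(9)−D(3): 6 → G
K(10)−N(13): -3≡23 → X
J(9)−W(22): -13≡13 → N
L(11)−D(3): 8 → I
K(10)−N(13): -3≡23 → X
T(19)−W(22): -3≡23 → X
K(10)−D(3): 7 → H
R(17)−N(13): 4 → E
P(15)−W(22): -7≡19 → T
B(1)−D(3): -2≡24 → Y
N(13)−N(13): 0 → A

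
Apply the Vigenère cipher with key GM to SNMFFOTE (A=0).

Repeat the key across the message: GMGMGMGM
S(18)+G(6): 24 → Y
N(13)+M(12): 25 → Z
M(12)+G(6): 18 → S
F(5)+M(12): 17 → R
F(5)+G(6): 11 → L
O(14)+M(12): 26≡0 → A
T(19)+G(6): 25 → Z
E(4)+M(12): 16 → Q

YZSRLAZQ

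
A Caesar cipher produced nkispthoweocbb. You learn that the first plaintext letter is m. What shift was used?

From the crib: n(13)−m(12)=1, so the shift is 1.

1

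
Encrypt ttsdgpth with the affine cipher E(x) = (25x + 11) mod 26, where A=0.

sstifwse

t(19): 25·19+11=486≡18 → s
t(19): 25·19+11=486≡18 → s
s(18): 25·18+11=461≡19 → t
d(3): 25·3+11=86≡8 → i
g(6): 25·6+11=161≡5 → f
p(15): 25·15+11=386≡22 → w
t(19): 25·19+11=486≡18 → s
h(7): 25·7+11=186≡4 → e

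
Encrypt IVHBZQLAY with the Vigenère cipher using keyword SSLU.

ANSVRIWUQ

Repeat the key across the message: SSLUSSLUS
I(8)+S(18): 26≡0 → A
V(21)+S(18): 39≡13 → N
H(7)+L(11): 18 → S
B(1)+U(20): 21 → V
Z(25)+S(18): 43≡17 → R
Q(16)+S(18): 34≡8 → I
L(11)+L(11): 22 → W
A(0)+U(20): 20 → U
Y(24)+S(18): 42≡16 → Q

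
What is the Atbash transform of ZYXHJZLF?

ABCSQAOU

Z(25) → A(0)
Y(24) → B(1)
X(23) → C(2)
H(7) → S(18)
J(9) → Q(16)
Z(25) → A(0)
L(11) → O(14)
F(5) → U(20)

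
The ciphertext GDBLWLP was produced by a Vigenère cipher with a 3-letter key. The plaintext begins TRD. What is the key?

Subtract each crib letter from the matching ciphertext letter (mod 26):
G(6)−T(19)=-13≡13 → N
D(3)−R(17)=-14≡12 → M
B(1)−D(3)=-2≡24 → Y

NMY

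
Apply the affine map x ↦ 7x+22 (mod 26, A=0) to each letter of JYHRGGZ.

HITLMMP

J(9): 7·9+22=85≡7 → H
Y(24): 7·24+22=190≡8 → I
H(7): 7·7+22=71≡19 → T
R(17): 7·17+22=141≡11 → L
G(6): 7·6+22=64≡12 → M
G(6): 7·6+22=64≡12 → M
Z(25): 7·25+22=197≡15 → P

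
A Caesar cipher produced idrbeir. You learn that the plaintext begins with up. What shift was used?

14

From the crib: i(8)−u(20)=-12≡14, so the shift is 14.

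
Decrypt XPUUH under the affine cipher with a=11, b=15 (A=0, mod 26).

The inverse of 11 mod 26 is 19, since 11·19=209≡1. Apply D(y)=19·(y−15) mod 26:
X(23): 19·(23−15)=152≡22 → W
P(15): 19·(15−15)=0 → A
U(20): 19·(20−15)=95≡17 → R
U(20): 19·(20−15)=95≡17 → R
H(7): 19·(7−15)=-152≡4 → E

WARRE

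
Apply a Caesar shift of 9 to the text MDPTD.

M(12): 12+9=21 → V
D(3): 3+9=12 → M
P(15): 15+9=24 → Y
T(19): 19+9=28≡2 → C
D(3): 3+9=12 → M

VMYCM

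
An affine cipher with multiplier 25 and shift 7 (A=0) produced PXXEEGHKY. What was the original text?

The inverse of 25 mod 26 is 25, since 25·25=625≡1. Apply D(y)=25·(y−7) mod 26:
P(15): 25·(15−7)=200≡18 → S
X(23): 25·(23−7)=400≡10 → K
X(23): 25·(23−7)=400≡10 → K
E(4): 25·(4−7)=-75≡3 → D
E(4): 25·(4−7)=-75≡3 → D
G(6): 25·(6−7)=-25≡1 → B
H(7): 25·(7−7)=0 → A
K(10): 25·(10−7)=75≡23 → X
Y(24): 25·(24−7)=425≡9 → J

SKKDDBAXJ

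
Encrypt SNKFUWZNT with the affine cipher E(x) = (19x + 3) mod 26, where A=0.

S(18): 19·18+3=345≡7 → H
N(13): 19·13+3=250≡16 → Q
K(10): 19·10+3=193≡11 → L
F(5): 19·5+3=98≡20 → U
U(20): 19·20+3=383≡19 → T
W(22): 19·22+3=421≡5 → F
Z(25): 19·25+3=478≡10 → K
N(13): 19·13+3=250≡16 → Q
T(19): 19·19+3=364≡0 → A

HQLUTFKQA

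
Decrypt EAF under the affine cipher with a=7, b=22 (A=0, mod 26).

The inverse of 7 mod 26 is 15, since 7·15=105≡1. Apply D(y)=15·(y−22) mod 26:
E(4): 15·(4−22)=-270≡16 → Q
A(0): 15·(0−22)=-330≡8 → I
F(5): 15·(5−22)=-255≡5 → F

QIF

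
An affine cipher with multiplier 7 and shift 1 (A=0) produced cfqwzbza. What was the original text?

pirdwawl

The inverse of 7 mod 26 is 15, since 7·15=105≡1. Apply D(y)=15·(y−1) mod 26:
c(2): 15·(2−1)=15 → p
f(5): 15·(5−1)=60≡8 → i
q(16): 15·(16−1)=225≡17 → r
w(22): 15·(22−1)=315≡3 → d
z(25): 15·(25−1)=360≡22 → w
b(1): 15·(1−1)=0 → a
z(25): 15·(25−1)=360≡22 → w
a(0): 15·(0−1)=-15≡11 → l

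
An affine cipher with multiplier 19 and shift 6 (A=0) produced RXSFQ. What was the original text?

The inverse of 19 mod 26 is 11, since 19·11=209≡1. Apply D(y)=11·(y−6) mod 26:
R(17): 11·(17−6)=121≡17 → R
X(23): 11·(23−6)=187≡5 → F
S(18): 11·(18−6)=132≡2 → C
F(5): 11·(5−6)=-11≡15 → P
Q(16): 11·(16−6)=110≡6 → G

RFCPG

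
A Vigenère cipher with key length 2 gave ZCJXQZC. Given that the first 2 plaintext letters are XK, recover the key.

CS

Subtract each crib letter from the matching ciphertext letter (mod 26):
Z(25)−X(23)=2 → C
C(2)−K(10)=-8≡18 → S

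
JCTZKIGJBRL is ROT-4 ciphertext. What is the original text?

FYPVGECFXNH

J(9): 9−4=5 → F
C(2): 2−4=-2≡24 → Y
T(19): 19−4=15 → P
Z(25): 25−4=21 → V
K(10): 10−4=6 → G
I(8): 8−4=4 → E
G(6): 6−4=2 → C
J(9): 9−4=5 → F
B(1): 1−4=-3≡23 → X
R(17): 17−4=13 → N
L(11): 11−4=7 → H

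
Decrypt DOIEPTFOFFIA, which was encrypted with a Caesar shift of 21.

D(3): 3−21=-18≡8 → I
O(14): 14−21=-7≡19 → T
I(8): 8−21=-13≡13 → N
E(4): 4−21=-17≡9 → J
P(15): 15−21=-6≡20 → U
T(19): 19−21=-2≡24 → Y
F(5): 5−21=-16≡10 → K
O(14): 14−21=-7≡19 → T
F(5): 5−21=-16≡10 → K
F(5): 5−21=-16≡10 → K
I(8): 8−21=-13≡13 → N
A(0): 0−21=-21≡5 → F

ITNJUYKTKKNF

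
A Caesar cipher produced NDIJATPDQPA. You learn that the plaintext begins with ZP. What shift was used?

14

From the crib: N(13)−Z(25)=-12≡14, so the shift is 14.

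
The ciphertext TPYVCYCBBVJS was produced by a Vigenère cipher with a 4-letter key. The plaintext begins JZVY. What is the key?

Subtract each crib letter from the matching ciphertext letter (mod 26):
T(19)−J(9)=10 → K
P(15)−Z(25)=-10≡16 → Q
Y(24)−V(21)=3 → D
V(21)−Y(24)=-3≡23 → X

KQDX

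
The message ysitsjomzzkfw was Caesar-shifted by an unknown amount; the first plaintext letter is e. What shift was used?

20

From the crib: y(24)−e(4)=20, so the shift is 20.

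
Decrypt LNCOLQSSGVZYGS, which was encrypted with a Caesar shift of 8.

DFUGDIKKYNRQYK

L(11): 11−8=3 → D
N(13): 13−8=5 → F
C(2): 2−8=-6≡20 → U
O(14): 14−8=6 → G
L(11): 11−8=3 → D
Q(16): 16−8=8 → I
S(18): 18−8=10 → K
S(18): 18−8=10 → K
G(6): 6−8=-2≡24 → Y
V(21): 21−8=13 → N
Z(25): 25−8=17 → R
Y(24): 24−8=16 → Q
G(6): 6−8=-2≡24 → Y
S(18): 18−8=10 → K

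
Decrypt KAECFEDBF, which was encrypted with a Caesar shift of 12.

YOSQTSRPT

K(10): 10−12=-2≡24 → Y
A(0): 0−12=-12≡14 → O
E(4): 4−12=-8≡18 → S
C(2): 2−12=-10≡16 → Q
F(5): 5−12=-7≡19 → T
E(4): 4−12=-8≡18 → S
D(3): 3−12=-9≡17 → R
B(1): 1−12=-11≡15 → P
F(5): 5−12=-7≡19 → T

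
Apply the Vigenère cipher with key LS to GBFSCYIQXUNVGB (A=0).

Repeat the key across the message: LSLSLSLSLSLSLS
G(6)+L(11): 17 → R
B(1)+S(18): 19 → T
F(5)+L(11): 16 → Q
S(18)+S(18): 36≡10 → K
C(2)+L(11): 13 → N
Y(24)+S(18): 42≡16 → Q
I(8)+L(11): 19 → T
Q(16)+S(18): 34≡8 → I
X(23)+L(11): 34≡8 → I
U(20)+S(18): 38≡12 → M
N(13)+L(11): 24 → Y
V(21)+S(18): 39≡13 → N
G(6)+L(11): 17 → R
B(1)+S(18): 19 → T

RTQKNQTIIMYNRT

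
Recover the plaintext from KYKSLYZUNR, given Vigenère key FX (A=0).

Repeat the key across the ciphertext: FXFXFXFXFX
K(10)−F(5): 5 → F
Y(24)−X(23): 1 → B
K(10)−F(5): 5 → F
S(18)−X(23): -5≡21 → V
L(11)−F(5): 6 → G
Y(24)−X(23): 1 → B
Z(25)−F(5): 20 → U
U(20)−X(23): -3≡23 → X
N(13)−F(5): 8 → I
R(17)−X(23): -6≡20 → U

FBFVGBUXIU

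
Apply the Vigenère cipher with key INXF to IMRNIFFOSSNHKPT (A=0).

QZOSQSCTAFKMSCQ

Repeat the key across the message: INXFINXFINXFINX
I(8)+I(8): 16 → Q
M(12)+N(13): 25 → Z
R(17)+X(23): 40≡14 → O
N(13)+F(5): 18 → S
I(8)+I(8): 16 → Q
F(5)+N(13): 18 → S
F(5)+X(23): 28≡2 → C
O(14)+F(5): 19 → T
S(18)+I(8): 26≡0 → A
S(18)+N(13): 31≡5 → F
N(13)+X(23): 36≡10 → K
H(7)+F(5): 12 → M
K(10)+I(8): 18 → S
P(15)+N(13): 28≡2 → C
T(19)+X(23): 42≡16 → Q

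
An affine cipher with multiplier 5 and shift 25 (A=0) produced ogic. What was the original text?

The inverse of 5 mod 26 is 21, since 5·21=105≡1. Apply D(y)=21·(y−25) mod 26:
o(14): 21·(14−25)=-231≡3 → d
g(6): 21·(6−25)=-399≡17 → r
i(8): 21·(8−25)=-357≡7 → h
c(2): 21·(2−25)=-483≡11 → l

drhl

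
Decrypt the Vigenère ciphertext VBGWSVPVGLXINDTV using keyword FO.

Repeat the key across the ciphertext: FOFOFOFOFOFOFOFO
V(21)−F(5): 16 → Q
B(1)−O(14): -13≡13 → N
G(6)−F(5): 1 → B
W(22)−O(14): 8 → I
S(18)−F(5): 13 → N
V(21)−O(14): 7 → H
P(15)−F(5): 10 → K
V(21)−O(14): 7 → H
G(6)−F(5): 1 → B
L(11)−O(14): -3≡23 → X
X(23)−F(5): 18 → S
I(8)−O(14): -6≡20 → U
N(13)−F(5): 8 → I
D(3)−O(14): -11≡15 → P
T(19)−F(5): 14 → O
V(21)−O(14): 7 → H

QNBINHKHBXSUIPOH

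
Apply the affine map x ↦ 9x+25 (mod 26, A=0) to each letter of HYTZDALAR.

H(7): 9·7+25=88≡10 → K
Y(24): 9·24+25=241≡7 → H
T(19): 9·19+25=196≡14 → O
Z(25): 9·25+25=250≡16 → Q
D(3): 9·3+25=52≡0 → A
A(0): 9·0+25=25 → Z
L(11): 9·11+25=124≡20 → U
A(0): 9·0+25=25 → Z
R(17): 9·17+25=178≡22 → W

KHOQAZUZW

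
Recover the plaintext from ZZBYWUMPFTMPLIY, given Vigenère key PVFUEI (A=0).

Repeat the key across the ciphertext: PVFUEIPVFUEIPVF
Z(25)−P(15): 10 → K
Z(25)−V(21): 4 → E
B(1)−F(5): -4≡22 → W
Y(24)−U(20): 4 → E
W(22)−E(4): 18 → S
U(20)−I(8): 12 → M
M(12)−P(15): -3≡23 → X
P(15)−V(21): -6≡20 → U
F(5)−F(5): 0 → A
T(19)−U(20): -1≡25 → Z
M(12)−E(4): 8 → I
P(15)−I(8): 7 → H
L(11)−P(15): -4≡22 → W
I(8)−V(21): -13≡13 → N
Y(24)−F(5): 19 → T

KEWESMXUAZIHWNT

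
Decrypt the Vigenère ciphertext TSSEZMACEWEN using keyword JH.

KLJXQFRVVPVG

Repeat the key across the ciphertext: JHJHJHJHJHJH
T(19)−J(9): 10 → K
S(18)−H(7): 11 → L
S(18)−J(9): 9 → J
E(4)−H(7): -3≡23 → X
Z(25)−J(9): 16 → Q
M(12)−H(7): 5 → F
A(0)−J(9): -9≡17 → R
C(2)−H(7): -5≡21 → V
E(4)−J(9): -5≡21 → V
W(22)−H(7): 15 → P
E(4)−J(9): -5≡21 → V
N(13)−H(7): 6 → G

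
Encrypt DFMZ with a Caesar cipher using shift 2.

D(3): 3+2=5 → F
F(5): 5+2=7 → H
M(12): 12+2=14 → O
Z(25): 25+2=27≡1 → B

FHOB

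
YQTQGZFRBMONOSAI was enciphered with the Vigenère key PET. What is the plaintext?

Repeat the key across the ciphertext: PETPETPETPETPETP
Y(24)−P(15): 9 → J
Q(16)−E(4): 12 → M
T(19)−T(19): 0 → A
Q(16)−P(15): 1 → B
G(6)−E(4): 2 → C
Z(25)−T(19): 6 → G
F(5)−P(15): -10≡16 → Q
R(17)−E(4): 13 → N
B(1)−T(19): -18≡8 → I
M(12)−P(15): -3≡23 → X
O(14)−E(4): 10 → K
N(13)−T(19): -6≡20 → U
O(14)−P(15): -1≡25 → Z
S(18)−E(4): 14 → O
A(0)−T(19): -19≡7 → H
I(8)−P(15): -7≡19 → T

JMABCGQNIXKUZOHT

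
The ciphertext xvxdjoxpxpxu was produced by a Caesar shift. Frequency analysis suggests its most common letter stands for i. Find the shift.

15

The most frequent ciphertext letter is x (appears 5 times).
x is position 23; i is position 8.
Shift = 15.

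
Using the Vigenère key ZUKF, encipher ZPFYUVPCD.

YJPDTPZHC

Repeat the key across the message: ZUKFZUKFZ
Z(25)+Z(25): 50≡24 → Y
P(15)+U(20): 35≡9 → J
F(5)+K(10): 15 → P
Y(24)+F(5): 29≡3 → D
U(20)+Z(25): 45≡19 → T
V(21)+U(20): 41≡15 → P
P(15)+K(10): 25 → Z
C(2)+F(5): 7 → H
D(3)+Z(25): 28≡2 → C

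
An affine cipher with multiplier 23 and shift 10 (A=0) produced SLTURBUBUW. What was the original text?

GRXOPDODOW

The inverse of 23 mod 26 is 17, since 23·17=391≡1. Apply D(y)=17·(y−10) mod 26:
S(18): 17·(18−10)=136≡6 → G
L(11): 17·(11−10)=17 → R
T(19): 17·(19−10)=153≡23 → X
U(20): 17·(20−10)=170≡14 → O
R(17): 17·(17−10)=119≡15 → P
B(1): 17·(1−10)=-153≡3 → D
U(20): 17·(20−10)=170≡14 → O
B(1): 17·(1−10)=-153≡3 → D
U(20): 17·(20−10)=170≡14 → O
W(22): 17·(22−10)=204≡22 → W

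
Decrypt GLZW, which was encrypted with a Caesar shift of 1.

FKYV

G(6): 6−1=5 → F
L(11): 11−1=10 → K
Z(25): 25−1=24 → Y
W(22): 22−1=21 → V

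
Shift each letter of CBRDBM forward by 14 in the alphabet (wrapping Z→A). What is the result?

C(2): 2+14=16 → Q
B(1): 1+14=15 → P
R(17): 17+14=31≡5 → F
D(3): 3+14=17 → R
B(1): 1+14=15 → P
M(12): 12+14=26≡0 → A

QPFRPA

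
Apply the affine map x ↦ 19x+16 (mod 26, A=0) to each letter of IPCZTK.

MPCXNY

I(8): 19·8+16=168≡12 → M
P(15): 19·15+16=301≡15 → P
C(2): 19·2+16=54≡2 → C
Z(25): 19·25+16=491≡23 → X
T(19): 19·19+16=377≡13 → N
K(10): 19·10+16=206≡24 → Y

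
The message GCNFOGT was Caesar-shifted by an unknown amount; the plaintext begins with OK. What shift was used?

From the crib: G(6)−O(14)=-8≡18, so the shift is 18.

18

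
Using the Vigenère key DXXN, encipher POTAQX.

SLQNTU

Repeat the key across the message: DXXNDX
P(15)+D(3): 18 → S
O(14)+X(23): 37≡11 → L
T(19)+X(23): 42≡16 → Q
A(0)+N(13): 13 → N
Q(16)+D(3): 19 → T
X(23)+X(23): 46≡20 → U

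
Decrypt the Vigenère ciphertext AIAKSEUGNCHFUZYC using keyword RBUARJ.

JHGKBVDFTCQWDYEC

Repeat the key across the ciphertext: RBUARJRBUARJRBUA
A(0)−R(17): -17≡9 → J
I(8)−B(1): 7 → H
A(0)−U(20): -20≡6 → G
K(10)−A(0): 10 → K
S(18)−R(17): 1 → B
E(4)−J(9): -5≡21 → V
U(20)−R(17): 3 → D
G(6)−B(1): 5 → F
N(13)−U(20): -7≡19 → T
C(2)−A(0): 2 → C
H(7)−R(17): -10≡16 → Q
F(5)−J(9): -4≡22 → W
U(20)−R(17): 3 → D
Z(25)−B(1): 24 → Y
Y(24)−U(20): 4 → E
C(2)−A(0): 2 → C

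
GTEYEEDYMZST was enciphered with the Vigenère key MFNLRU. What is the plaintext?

UORNNKRTZOBZ

Repeat the key across the ciphertext: MFNLRUMFNLRU
G(6)−M(12): -6≡20 → U
T(19)−F(5): 14 → O
E(4)−N(13): -9≡17 → R
Y(24)−L(11): 13 → N
E(4)−R(17): -13≡13 → N
E(4)−U(20): -16≡10 → K
D(3)−M(12): -9≡17 → R
Y(24)−F(5): 19 → T
M(12)−N(13): -1≡25 → Z
Z(25)−L(11): 14 → O
S(18)−R(17): 1 → B
T(19)−U(20): -1≡25 → Z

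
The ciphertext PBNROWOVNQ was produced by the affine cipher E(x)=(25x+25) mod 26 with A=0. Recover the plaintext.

KYMILDLEMJ

The inverse of 25 mod 26 is 25, since 25·25=625≡1. Apply D(y)=25·(y−25) mod 26:
P(15): 25·(15−25)=-250≡10 → K
B(1): 25·(1−25)=-600≡24 → Y
N(13): 25·(13−25)=-300≡12 → M
R(17): 25·(17−25)=-200≡8 → I
O(14): 25·(14−25)=-275≡11 → L
W(22): 25·(22−25)=-75≡3 → D
O(14): 25·(14−25)=-275≡11 → L
V(21): 25·(21−25)=-100≡4 → E
N(13): 25·(13−25)=-300≡12 → M
Q(16): 25·(16−25)=-225≡9 → J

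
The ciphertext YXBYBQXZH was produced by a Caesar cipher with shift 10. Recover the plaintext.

Y(24): 24−10=14 → O
X(23): 23−10=13 → N
B(1): 1−10=-9≡17 → R
Y(24): 24−10=14 → O
B(1): 1−10=-9≡17 → R
Q(16): 16−10=6 → G
X(23): 23−10=13 → N
Z(25): 25−10=15 → P
H(7): 7−10=-3≡23 → X

ONRORGNPX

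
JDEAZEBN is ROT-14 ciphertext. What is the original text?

VPQMLQNZ

J(9): 9−14=-5≡21 → V
D(3): 3−14=-11≡15 → P
E(4): 4−14=-10≡16 → Q
A(0): 0−14=-14≡12 → M
Z(25): 25−14=11 → L
E(4): 4−14=-10≡16 → Q
B(1): 1−14=-13≡13 → N
N(13): 13−14=-1≡25 → Z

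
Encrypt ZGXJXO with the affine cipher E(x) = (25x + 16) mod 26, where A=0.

RKTHTC

Z(25): 25·25+16=641≡17 → R
G(6): 25·6+16=166≡10 → K
X(23): 25·23+16=591≡19 → T
J(9): 25·9+16=241≡7 → H
X(23): 25·23+16=591≡19 → T
O(14): 25·14+16=366≡2 → C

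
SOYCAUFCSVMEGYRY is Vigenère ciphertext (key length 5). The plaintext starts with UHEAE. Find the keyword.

Subtract each crib letter from the matching ciphertext letter (mod 26):
S(18)−U(20)=-2≡24 → Y
O(14)−H(7)=7 → H
Y(24)−E(4)=20 → U
C(2)−A(0)=2 → C
A(0)−E(4)=-4≡22 → W

YHUCW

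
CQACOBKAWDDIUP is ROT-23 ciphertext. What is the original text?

FTDFRENDZGGLXS

C(2): 2−23=-21≡5 → F
Q(16): 16−23=-7≡19 → T
A(0): 0−23=-23≡3 → D
C(2): 2−23=-21≡5 → F
O(14): 14−23=-9≡17 → R
B(1): 1−23=-22≡4 → E
K(10): 10−23=-13≡13 → N
A(0): 0−23=-23≡3 → D
W(22): 22−23=-1≡25 → Z
D(3): 3−23=-20≡6 → G
D(3): 3−23=-20≡6 → G
I(8): 8−23=-15≡11 → L
U(20): 20−23=-3≡23 → X
P(15): 15−23=-8≡18 → S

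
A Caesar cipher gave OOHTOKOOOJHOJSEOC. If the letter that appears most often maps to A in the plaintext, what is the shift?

14

The most frequent ciphertext letter is O (appears 8 times).
O is position 14; A is position 0.
Shift = 14.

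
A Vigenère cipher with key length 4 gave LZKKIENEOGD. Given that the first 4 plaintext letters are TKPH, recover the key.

SPVD

Subtract each crib letter from the matching ciphertext letter (mod 26):
L(11)−T(19)=-8≡18 → S
Z(25)−K(10)=15 → P
K(10)−P(15)=-5≡21 → V
K(10)−H(7)=3 → D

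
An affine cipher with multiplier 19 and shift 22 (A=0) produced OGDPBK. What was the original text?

QGZBDY

The inverse of 19 mod 26 is 11, since 19·11=209≡1. Apply D(y)=11·(y−22) mod 26:
O(14): 11·(14−22)=-88≡16 → Q
G(6): 11·(6−22)=-176≡6 → G
D(3): 11·(3−22)=-209≡25 → Z
P(15): 11·(15−22)=-77≡1 → B
B(1): 11·(1−22)=-231≡3 → D
K(10): 11·(10−22)=-132≡24 → Y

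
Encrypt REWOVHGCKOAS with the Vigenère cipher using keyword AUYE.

RYUSVBEGKIYW

Repeat the key across the message: AUYEAUYEAUYE
R(17)+A(0): 17 → R
E(4)+U(20): 24 → Y
W(22)+Y(24): 46≡20 → U
O(14)+E(4): 18 → S
V(21)+A(0): 21 → V
H(7)+U(20): 27≡1 → B
G(6)+Y(24): 30≡4 → E
C(2)+E(4): 6 → G
K(10)+A(0): 10 → K
O(14)+U(20): 34≡8 → I
A(0)+Y(24): 24 → Y
S(18)+E(4): 22 → W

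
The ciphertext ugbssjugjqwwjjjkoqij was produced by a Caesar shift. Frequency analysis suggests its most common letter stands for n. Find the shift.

The most frequent ciphertext letter is j (appears 6 times).
j is position 9; n is position 13.
Shift = -4≡22.

22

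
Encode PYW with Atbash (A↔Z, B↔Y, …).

KBD

P(15) → K(10)
Y(24) → B(1)
W(22) → D(3)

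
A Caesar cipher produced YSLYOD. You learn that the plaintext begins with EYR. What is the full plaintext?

EYREUJ

From the crib: Y(24)−E(4)=20, so the shift is 20.
Subtract 20 from each ciphertext letter:
Y(24): 24−20=4 → E
S(18): 18−20=-2≡24 → Y
L(11): 11−20=-9≡17 → R
Y(24): 24−20=4 → E
O(14): 14−20=-6≡20 → U
D(3): 3−20=-17≡9 → J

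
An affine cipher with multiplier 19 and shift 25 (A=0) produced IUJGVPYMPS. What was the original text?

VXGZIUPNUB

The inverse of 19 mod 26 is 11, since 19·11=209≡1. Apply D(y)=11·(y−25) mod 26:
I(8): 11·(8−25)=-187≡21 → V
U(20): 11·(20−25)=-55≡23 → X
J(9): 11·(9−25)=-176≡6 → G
G(6): 11·(6−25)=-209≡25 → Z
V(21): 11·(21−25)=-44≡8 → I
P(15): 11·(15−25)=-110≡20 → U
Y(24): 11·(24−25)=-11≡15 → P
M(12): 11·(12−25)=-143≡13 → N
P(15): 11·(15−25)=-110≡20 → U
S(18): 11·(18−25)=-77≡1 → B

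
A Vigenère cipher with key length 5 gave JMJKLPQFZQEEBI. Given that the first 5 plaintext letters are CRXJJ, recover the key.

Subtract each crib letter from the matching ciphertext letter (mod 26):
J(9)−C(2)=7 → H
M(12)−R(17)=-5≡21 → V
J(9)−X(23)=-14≡12 → M
K(10)−J(9)=1 → B
L(11)−J(9)=2 → C

HVMBC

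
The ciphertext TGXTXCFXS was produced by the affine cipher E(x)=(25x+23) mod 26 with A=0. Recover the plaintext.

The inverse of 25 mod 26 is 25, since 25·25=625≡1. Apply D(y)=25·(y−23) mod 26:
T(19): 25·(19−23)=-100≡4 → E
G(6): 25·(6−23)=-425≡17 → R
X(23): 25·(23−23)=0 → A
T(19): 25·(19−23)=-100≡4 → E
X(23): 25·(23−23)=0 → A
C(2): 25·(2−23)=-525≡21 → V
F(5): 25·(5−23)=-450≡18 → S
X(23): 25·(23−23)=0 → A
S(18): 25·(18−23)=-125≡5 → F

ERAEAVSAF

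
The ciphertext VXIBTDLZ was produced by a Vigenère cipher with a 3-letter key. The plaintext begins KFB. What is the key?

Subtract each crib letter from the matching ciphertext letter (mod 26):
V(21)−K(10)=11 → L
X(23)−F(5)=18 → S
I(8)−B(1)=7 → H

LSH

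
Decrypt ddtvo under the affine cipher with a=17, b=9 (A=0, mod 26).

sswql

The inverse of 17 mod 26 is 23, since 17·23=391≡1. Apply D(y)=23·(y−9) mod 26:
d(3): 23·(3−9)=-138≡18 → s
d(3): 23·(3−9)=-138≡18 → s
t(19): 23·(19−9)=230≡22 → w
v(21): 23·(21−9)=276≡16 → q
o(14): 23·(14−9)=115≡11 → l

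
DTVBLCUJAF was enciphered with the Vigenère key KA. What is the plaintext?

TTLBBCKJQF

Repeat the key across the ciphertext: KAKAKAKAKA
D(3)−K(10): -7≡19 → T
T(19)−A(0): 19 → T
V(21)−K(10): 11 → L
B(1)−A(0): 1 → B
L(11)−K(10): 1 → B
C(2)−A(0): 2 → C
U(20)−K(10): 10 → K
J(9)−A(0): 9 → J
A(0)−K(10): -10≡16 → Q
F(5)−A(0): 5 → F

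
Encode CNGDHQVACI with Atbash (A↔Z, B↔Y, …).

C(2) → X(23)
N(13) → M(12)
G(6) → T(19)
D(3) → W(22)
H(7) → S(18)
Q(16) → J(9)
V(21) → E(4)
A(0) → Z(25)
C(2) → X(23)
I(8) → R(17)

XMTWSJEZXR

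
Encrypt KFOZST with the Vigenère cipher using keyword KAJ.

Repeat the key across the message: KAJKAJ
K(10)+K(10): 20 → U
F(5)+A(0): 5 → F
O(14)+J(9): 23 → X
Z(25)+K(10): 35≡9 → J
S(18)+A(0): 18 → S
T(19)+J(9): 28≡2 → C

UFXJSC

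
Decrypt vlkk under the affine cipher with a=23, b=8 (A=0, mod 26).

nzii

The inverse of 23 mod 26 is 17, since 23·17=391≡1. Apply D(y)=17·(y−8) mod 26:
v(21): 17·(21−8)=221≡13 → n
l(11): 17·(11−8)=51≡25 → z
k(10): 17·(10−8)=34≡8 → i
k(10): 17·(10−8)=34≡8 → i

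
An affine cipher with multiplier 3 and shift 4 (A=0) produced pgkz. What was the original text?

vsch

The inverse of 3 mod 26 is 9, since 3·9=27≡1. Apply D(y)=9·(y−4) mod 26:
p(15): 9·(15−4)=99≡21 → v
g(6): 9·(6−4)=18 → s
k(10): 9·(10−4)=54≡2 → c
z(25): 9·(25−4)=189≡7 → h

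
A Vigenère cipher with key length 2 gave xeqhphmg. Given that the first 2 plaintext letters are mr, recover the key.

ln

Subtract each crib letter from the matching ciphertext letter (mod 26):
x(23)−m(12)=11 → l
e(4)−r(17)=-13≡13 → n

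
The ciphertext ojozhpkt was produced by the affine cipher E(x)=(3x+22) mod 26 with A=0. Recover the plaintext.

The inverse of 3 mod 26 is 9, since 3·9=27≡1. Apply D(y)=9·(y−22) mod 26:
o(14): 9·(14−22)=-72≡6 → g
j(9): 9·(9−22)=-117≡13 → n
o(14): 9·(14−22)=-72≡6 → g
z(25): 9·(25−22)=27≡1 → b
h(7): 9·(7−22)=-135≡21 → v
p(15): 9·(15−22)=-63≡15 → p
k(10): 9·(10−22)=-108≡22 → w
t(19): 9·(19−22)=-27≡25 → z

gngbvpwz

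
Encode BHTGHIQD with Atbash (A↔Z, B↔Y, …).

YSGTSRJW

B(1) → Y(24)
H(7) → S(18)
T(19) → G(6)
G(6) → T(19)
H(7) → S(18)
I(8) → R(17)
Q(16) → J(9)
D(3) → W(22)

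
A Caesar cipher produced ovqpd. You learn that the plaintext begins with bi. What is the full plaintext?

bidcq

From the crib: o(14)−b(1)=13, so the shift is 13.
Subtract 13 from each ciphertext letter:
o(14): 14−13=1 → b
v(21): 21−13=8 → i
q(16): 16−13=3 → d
p(15): 15−13=2 → c
d(3): 3−13=-10≡16 → q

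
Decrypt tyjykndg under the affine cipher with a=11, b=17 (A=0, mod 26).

The inverse of 11 mod 26 is 19, since 11·19=209≡1. Apply D(y)=19·(y−17) mod 26:
t(19): 19·(19−17)=38≡12 → m
y(24): 19·(24−17)=133≡3 → d
j(9): 19·(9−17)=-152≡4 → e
y(24): 19·(24−17)=133≡3 → d
k(10): 19·(10−17)=-133≡23 → x
n(13): 19·(13−17)=-76≡2 → c
d(3): 19·(3−17)=-266≡20 → u
g(6): 19·(6−17)=-209≡25 → z

mdedxcuz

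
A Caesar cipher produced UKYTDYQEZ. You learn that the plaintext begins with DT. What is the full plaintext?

From the crib: U(20)−D(3)=17, so the shift is 17.
Subtract 17 from each ciphertext letter:
U(20): 20−17=3 → D
K(10): 10−17=-7≡19 → T
Y(24): 24−17=7 → H
T(19): 19−17=2 → C
D(3): 3−17=-14≡12 → M
Y(24): 24−17=7 → H
Q(16): 16−17=-1≡25 → Z
E(4): 4−17=-13≡13 → N
Z(25): 25−17=8 → I

DTHCMHZNI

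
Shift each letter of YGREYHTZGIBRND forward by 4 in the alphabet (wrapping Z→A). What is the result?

CKVICLXDKMFVRH

Y(24): 24+4=28≡2 → C
G(6): 6+4=10 → K
R(17): 17+4=21 → V
E(4): 4+4=8 → I
Y(24): 24+4=28≡2 → C
H(7): 7+4=11 → L
T(19): 19+4=23 → X
Z(25): 25+4=29≡3 → D
G(6): 6+4=10 → K
I(8): 8+4=12 → M
B(1): 1+4=5 → F
R(17): 17+4=21 → V
N(13): 13+4=17 → R
D(3): 3+4=7 → H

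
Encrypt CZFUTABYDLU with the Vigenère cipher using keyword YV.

AUDPRVZTBGS

Repeat the key across the message: YVYVYVYVYVY
C(2)+Y(24): 26≡0 → A
Z(25)+V(21): 46≡20 → U
F(5)+Y(24): 29≡3 → D
U(20)+V(21): 41≡15 → P
T(19)+Y(24): 43≡17 → R
A(0)+V(21): 21 → V
B(1)+Y(24): 25 → Z
Y(24)+V(21): 45≡19 → T
D(3)+Y(24): 27≡1 → B
L(11)+V(21): 32≡6 → G
U(20)+Y(24): 44≡18 → S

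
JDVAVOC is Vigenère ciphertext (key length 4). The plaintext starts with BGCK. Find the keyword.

Subtract each crib letter from the matching ciphertext letter (mod 26):
J(9)−B(1)=8 → I
D(3)−G(6)=-3≡23 → X
V(21)−C(2)=19 → T
A(0)−K(10)=-10≡16 → Q

IXTQ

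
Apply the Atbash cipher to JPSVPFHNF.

J(9) → Q(16)
P(15) → K(10)
S(18) → H(7)
V(21) → E(4)
P(15) → K(10)
F(5) → U(20)
H(7) → S(18)
N(13) → M(12)
F(5) → U(20)

QKHEKUSMU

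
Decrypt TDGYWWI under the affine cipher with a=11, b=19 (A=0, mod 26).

AINRFFZ

The inverse of 11 mod 26 is 19, since 11·19=209≡1. Apply D(y)=19·(y−19) mod 26:
T(19): 19·(19−19)=0 → A
D(3): 19·(3−19)=-304≡8 → I
G(6): 19·(6−19)=-247≡13 → N
Y(24): 19·(24−19)=95≡17 → R
W(22): 19·(22−19)=57≡5 → F
W(22): 19·(22−19)=57≡5 → F
I(8): 19·(8−19)=-209≡25 → Z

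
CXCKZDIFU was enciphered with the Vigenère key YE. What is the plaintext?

Repeat the key across the ciphertext: YEYEYEYEY
C(2)−Y(24): -22≡4 → E
X(23)−E(4): 19 → T
C(2)−Y(24): -22≡4 → E
K(10)−E(4): 6 → G
Z(25)−Y(24): 1 → B
D(3)−E(4): -1≡25 → Z
I(8)−Y(24): -16≡10 → K
F(5)−E(4): 1 → B
U(20)−Y(24): -4≡22 → W

ETEGBZKBW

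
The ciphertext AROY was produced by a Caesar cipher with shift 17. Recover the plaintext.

A(0): 0−17=-17≡9 → J
R(17): 17−17=0 → A
O(14): 14−17=-3≡23 → X
Y(24): 24−17=7 → H

JAXH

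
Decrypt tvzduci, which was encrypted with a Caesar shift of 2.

t(19): 19−2=17 → r
v(21): 21−2=19 → t
z(25): 25−2=23 → x
d(3): 3−2=1 → b
u(20): 20−2=18 → s
c(2): 2−2=0 → a
i(8): 8−2=6 → g

rtxbsag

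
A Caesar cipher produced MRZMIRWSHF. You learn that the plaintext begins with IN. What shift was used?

From the crib: M(12)−I(8)=4, so the shift is 4.

4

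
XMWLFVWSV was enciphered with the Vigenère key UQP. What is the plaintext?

Repeat the key across the ciphertext: UQPUQPUQP
X(23)−U(20): 3 → D
M(12)−Q(16): -4≡22 → W
W(22)−P(15): 7 → H
L(11)−U(20): -9≡17 → R
F(5)−Q(16): -11≡15 → P
V(21)−P(15): 6 → G
W(22)−U(20): 2 → C
S(18)−Q(16): 2 → C
V(21)−P(15): 6 → G

DWHRPGCCG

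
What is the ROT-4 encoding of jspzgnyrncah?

nwtdkrcvrgel

j(9): 9+4=13 → n
s(18): 18+4=22 → w
p(15): 15+4=19 → t
z(25): 25+4=29≡3 → d
g(6): 6+4=10 → k
n(13): 13+4=17 → r
y(24): 24+4=28≡2 → c
r(17): 17+4=21 → v
n(13): 13+4=17 → r
c(2): 2+4=6 → g
a(0): 0+4=4 → e
h(7): 7+4=11 → l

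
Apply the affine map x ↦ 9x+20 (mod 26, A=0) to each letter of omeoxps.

o(14): 9·14+20=146≡16 → q
m(12): 9·12+20=128≡24 → y
e(4): 9·4+20=56≡4 → e
o(14): 9·14+20=146≡16 → q
x(23): 9·23+20=227≡19 → t
p(15): 9·15+20=155≡25 → z
s(18): 9·18+20=182≡0 → a

qyeqtza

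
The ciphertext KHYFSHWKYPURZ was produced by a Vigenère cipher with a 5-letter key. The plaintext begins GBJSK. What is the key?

Subtract each crib letter from the matching ciphertext letter (mod 26):
K(10)−G(6)=4 → E
H(7)−B(1)=6 → G
Y(24)−J(9)=15 → P
F(5)−S(18)=-13≡13 → N
S(18)−K(10)=8 → I

EGPNI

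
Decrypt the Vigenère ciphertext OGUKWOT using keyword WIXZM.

SYXLKSL

Repeat the key across the ciphertext: WIXZMWI
O(14)−W(22): -8≡18 → S
G(6)−I(8): -2≡24 → Y
U(20)−X(23): -3≡23 → X
K(10)−Z(25): -15≡11 → L
W(22)−M(12): 10 → K
O(14)−W(22): -8≡18 → S
T(19)−I(8): 11 → L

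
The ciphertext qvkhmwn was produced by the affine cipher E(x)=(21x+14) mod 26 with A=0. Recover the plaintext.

kjgrqov

The inverse of 21 mod 26 is 5, since 21·5=105≡1. Apply D(y)=5·(y−14) mod 26:
q(16): 5·(16−14)=10 → k
v(21): 5·(21−14)=35≡9 → j
k(10): 5·(10−14)=-20≡6 → g
h(7): 5·(7−14)=-35≡17 → r
m(12): 5·(12−14)=-10≡16 → q
w(22): 5·(22−14)=40≡14 → o
n(13): 5·(13−14)=-5≡21 → v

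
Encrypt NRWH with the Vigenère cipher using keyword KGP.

Repeat the key across the message: KGPK
N(13)+K(10): 23 → X
R(17)+G(6): 23 → X
W(22)+P(15): 37≡11 → L
H(7)+K(10): 17 → R

XXLR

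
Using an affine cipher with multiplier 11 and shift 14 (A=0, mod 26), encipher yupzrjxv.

y(24): 11·24+14=278≡18 → s
u(20): 11·20+14=234≡0 → a
p(15): 11·15+14=179≡23 → x
z(25): 11·25+14=289≡3 → d
r(17): 11·17+14=201≡19 → t
j(9): 11·9+14=113≡9 → j
x(23): 11·23+14=267≡7 → h
v(21): 11·21+14=245≡11 → l

saxdtjhl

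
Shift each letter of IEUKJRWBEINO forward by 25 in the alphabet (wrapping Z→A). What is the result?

HDTJIQVADHMN

I(8): 8+25=33≡7 → H
E(4): 4+25=29≡3 → D
U(20): 20+25=45≡19 → T
K(10): 10+25=35≡9 → J
J(9): 9+25=34≡8 → I
R(17): 17+25=42≡16 → Q
W(22): 22+25=47≡21 → V
B(1): 1+25=26≡0 → A
E(4): 4+25=29≡3 → D
I(8): 8+25=33≡7 → H
N(13): 13+25=38≡12 → M
O(14): 14+25=39≡13 → N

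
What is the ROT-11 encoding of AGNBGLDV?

LRYMRWOG

A(0): 0+11=11 → L
G(6): 6+11=17 → R
N(13): 13+11=24 → Y
B(1): 1+11=12 → M
G(6): 6+11=17 → R
L(11): 11+11=22 → W
D(3): 3+11=14 → O
V(21): 21+11=32≡6 → G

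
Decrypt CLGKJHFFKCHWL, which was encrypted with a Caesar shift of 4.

YHCGFDBBGYDSH

C(2): 2−4=-2≡24 → Y
L(11): 11−4=7 → H
G(6): 6−4=2 → C
K(10): 10−4=6 → G
J(9): 9−4=5 → F
H(7): 7−4=3 → D
F(5): 5−4=1 → B
F(5): 5−4=1 → B
K(10): 10−4=6 → G
C(2): 2−4=-2≡24 → Y
H(7): 7−4=3 → D
W(22): 22−4=18 → S
L(11): 11−4=7 → H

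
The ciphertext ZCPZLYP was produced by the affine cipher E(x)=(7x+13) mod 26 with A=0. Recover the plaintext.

The inverse of 7 mod 26 is 15, since 7·15=105≡1. Apply D(y)=15·(y−13) mod 26:
Z(25): 15·(25−13)=180≡24 → Y
C(2): 15·(2−13)=-165≡17 → R
P(15): 15·(15−13)=30≡4 → E
Z(25): 15·(25−13)=180≡24 → Y
L(11): 15·(11−13)=-30≡22 → W
Y(24): 15·(24−13)=165≡9 → J
P(15): 15·(15−13)=30≡4 → E

YREYWJE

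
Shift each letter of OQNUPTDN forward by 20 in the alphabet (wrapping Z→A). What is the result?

IKHOJNXH

O(14): 14+20=34≡8 → I
Q(16): 16+20=36≡10 → K
N(13): 13+20=33≡7 → H
U(20): 20+20=40≡14 → O
P(15): 15+20=35≡9 → J
T(19): 19+20=39≡13 → N
D(3): 3+20=23 → X
N(13): 13+20=33≡7 → H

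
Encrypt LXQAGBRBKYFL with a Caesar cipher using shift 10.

L(11): 11+10=21 → V
X(23): 23+10=33≡7 → H
Q(16): 16+10=26≡0 → A
A(0): 0+10=10 → K
G(6): 6+10=16 → Q
B(1): 1+10=11 → L
R(17): 17+10=27≡1 → B
B(1): 1+10=11 → L
K(10): 10+10=20 → U
Y(24): 24+10=34≡8 → I
F(5): 5+10=15 → P
L(11): 11+10=21 → V

VHAKQLBLUIPV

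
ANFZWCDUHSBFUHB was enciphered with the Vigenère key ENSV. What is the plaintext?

WANESPLZDFJKQUJ

Repeat the key across the ciphertext: ENSVENSVENSVENS
A(0)−E(4): -4≡22 → W
N(13)−N(13): 0 → A
F(5)−S(18): -13≡13 → N
Z(25)−V(21): 4 → E
W(22)−E(4): 18 → S
C(2)−N(13): -11≡15 → P
D(3)−S(18): -15≡11 → L
U(20)−V(21): -1≡25 → Z
H(7)−E(4): 3 → D
S(18)−N(13): 5 → F
B(1)−S(18): -17≡9 → J
F(5)−V(21): -16≡10 → K
U(20)−E(4): 16 → Q
H(7)−N(13): -6≡20 → U
B(1)−S(18): -17≡9 → J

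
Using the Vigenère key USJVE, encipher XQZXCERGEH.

RIISGYJPZL

Repeat the key across the message: USJVEUSJVE
X(23)+U(20): 43≡17 → R
Q(16)+S(18): 34≡8 → I
Z(25)+J(9): 34≡8 → I
X(23)+V(21): 44≡18 → S
C(2)+E(4): 6 → G
E(4)+U(20): 24 → Y
R(17)+S(18): 35≡9 → J
G(6)+J(9): 15 → P
E(4)+V(21): 25 → Z
H(7)+E(4): 11 → L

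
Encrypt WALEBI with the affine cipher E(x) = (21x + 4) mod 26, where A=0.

W(22): 21·22+4=466≡24 → Y
A(0): 21·0+4=4 → E
L(11): 21·11+4=235≡1 → B
E(4): 21·4+4=88≡10 → K
B(1): 21·1+4=25 → Z
I(8): 21·8+4=172≡16 → Q

YEBKZQ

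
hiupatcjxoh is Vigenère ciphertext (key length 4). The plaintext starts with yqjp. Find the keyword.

Subtract each crib letter from the matching ciphertext letter (mod 26):
h(7)−y(24)=-17≡9 → j
i(8)−q(16)=-8≡18 → s
u(20)−j(9)=11 → l
p(15)−p(15)=0 → a

jsla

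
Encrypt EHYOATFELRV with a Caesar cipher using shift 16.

E(4): 4+16=20 → U
H(7): 7+16=23 → X
Y(24): 24+16=40≡14 → O
O(14): 14+16=30≡4 → E
A(0): 0+16=16 → Q
T(19): 19+16=35≡9 → J
F(5): 5+16=21 → V
E(4): 4+16=20 → U
L(11): 11+16=27≡1 → B
R(17): 17+16=33≡7 → H
V(21): 21+16=37≡11 → L

UXOEQJVUBHL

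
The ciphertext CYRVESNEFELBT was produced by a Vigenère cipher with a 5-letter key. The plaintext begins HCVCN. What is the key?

VWWTR

Subtract each crib letter from the matching ciphertext letter (mod 26):
C(2)−H(7)=-5≡21 → V
Y(24)−C(2)=22 → W
R(17)−V(21)=-4≡22 → W
V(21)−C(2)=19 → T
E(4)−N(13)=-9≡17 → R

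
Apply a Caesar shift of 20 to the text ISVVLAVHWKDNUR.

CMPPFUPBQEXHOL

I(8): 8+20=28≡2 → C
S(18): 18+20=38≡12 → M
V(21): 21+20=41≡15 → P
V(21): 21+20=41≡15 → P
L(11): 11+20=31≡5 → F
A(0): 0+20=20 → U
V(21): 21+20=41≡15 → P
H(7): 7+20=27≡1 → B
W(22): 22+20=42≡16 → Q
K(10): 10+20=30≡4 → E
D(3): 3+20=23 → X
N(13): 13+20=33≡7 → H
U(20): 20+20=40≡14 → O
R(17): 17+20=37≡11 → L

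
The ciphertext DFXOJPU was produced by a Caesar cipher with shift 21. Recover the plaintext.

IKCTOUZ

D(3): 3−21=-18≡8 → I
F(5): 5−21=-16≡10 → K
X(23): 23−21=2 → C
O(14): 14−21=-7≡19 → T
J(9): 9−21=-12≡14 → O
P(15): 15−21=-6≡20 → U
U(20): 20−21=-1≡25 → Z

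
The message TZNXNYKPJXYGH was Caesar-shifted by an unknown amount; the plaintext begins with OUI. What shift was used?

From the crib: T(19)−O(14)=5, so the shift is 5.

5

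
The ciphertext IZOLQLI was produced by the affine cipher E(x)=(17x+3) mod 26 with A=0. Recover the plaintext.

The inverse of 17 mod 26 is 23, since 17·23=391≡1. Apply D(y)=23·(y−3) mod 26:
I(8): 23·(8−3)=115≡11 → L
Z(25): 23·(25−3)=506≡12 → M
O(14): 23·(14−3)=253≡19 → T
L(11): 23·(11−3)=184≡2 → C
Q(16): 23·(16−3)=299≡13 → N
L(11): 23·(11−3)=184≡2 → C
I(8): 23·(8−3)=115≡11 → L

LMTCNCL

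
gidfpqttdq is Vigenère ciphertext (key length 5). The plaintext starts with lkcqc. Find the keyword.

Subtract each crib letter from the matching ciphertext letter (mod 26):
g(6)−l(11)=-5≡21 → v
i(8)−k(10)=-2≡24 → y
d(3)−c(2)=1 → b
f(5)−q(16)=-11≡15 → p
p(15)−c(2)=13 → n

vybpn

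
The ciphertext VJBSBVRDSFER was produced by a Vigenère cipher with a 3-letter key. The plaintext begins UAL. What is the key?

BJQ

Subtract each crib letter from the matching ciphertext letter (mod 26):
V(21)−U(20)=1 → B
J(9)−A(0)=9 → J
B(1)−L(11)=-10≡16 → Q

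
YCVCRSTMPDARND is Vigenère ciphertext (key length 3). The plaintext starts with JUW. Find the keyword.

PIZ

Subtract each crib letter from the matching ciphertext letter (mod 26):
Y(24)−J(9)=15 → P
C(2)−U(20)=-18≡8 → I
V(21)−W(22)=-1≡25 → Z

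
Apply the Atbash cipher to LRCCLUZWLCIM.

L(11) → O(14)
R(17) → I(8)
C(2) → X(23)
C(2) → X(23)
L(11) → O(14)
U(20) → F(5)
Z(25) → A(0)
W(22) → D(3)
L(11) → O(14)
C(2) → X(23)
I(8) → R(17)
M(12) → N(13)

OIXXOFADOXRN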